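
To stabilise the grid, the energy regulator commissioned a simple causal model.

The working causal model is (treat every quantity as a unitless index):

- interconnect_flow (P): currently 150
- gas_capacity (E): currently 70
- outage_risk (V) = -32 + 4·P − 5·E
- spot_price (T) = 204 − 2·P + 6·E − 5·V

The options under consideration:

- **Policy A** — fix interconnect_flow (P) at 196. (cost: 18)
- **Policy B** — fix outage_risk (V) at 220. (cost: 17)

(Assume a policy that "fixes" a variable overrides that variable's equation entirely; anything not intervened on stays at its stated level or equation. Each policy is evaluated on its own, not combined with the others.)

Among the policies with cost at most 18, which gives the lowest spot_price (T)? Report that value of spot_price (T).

Policy A (P := 196):
  P = 196
  E = 70
  V = -32 + 4·196 − 5·70 = 402
  T = 204 − 2·196 + 6·70 − 5·402 = -1778
Policy B (V := 220):
  P = 150
  E = 70
  V = 220
  T = 204 − 2·150 + 6·70 − 5·220 = -776
Comparing — Policy A: T=-1778, Policy B: T=-776. Lowest is -1778 (Policy A).

-1778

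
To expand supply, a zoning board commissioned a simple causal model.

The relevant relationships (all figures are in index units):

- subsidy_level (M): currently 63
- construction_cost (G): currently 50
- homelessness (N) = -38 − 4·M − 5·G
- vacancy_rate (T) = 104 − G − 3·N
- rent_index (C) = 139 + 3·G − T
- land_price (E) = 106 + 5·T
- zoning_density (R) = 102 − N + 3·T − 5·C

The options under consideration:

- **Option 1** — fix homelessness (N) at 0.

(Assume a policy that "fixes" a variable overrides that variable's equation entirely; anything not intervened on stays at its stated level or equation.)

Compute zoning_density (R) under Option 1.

Option 1 (N := 0):
  M = 63
  G = 50
  N = 0
  T = 104 − 50 − 3·0 = 54
  C = 139 + 3·50 − 54 = 235
  R = 102 − 0 + 3·54 − 5·235 = -911

-911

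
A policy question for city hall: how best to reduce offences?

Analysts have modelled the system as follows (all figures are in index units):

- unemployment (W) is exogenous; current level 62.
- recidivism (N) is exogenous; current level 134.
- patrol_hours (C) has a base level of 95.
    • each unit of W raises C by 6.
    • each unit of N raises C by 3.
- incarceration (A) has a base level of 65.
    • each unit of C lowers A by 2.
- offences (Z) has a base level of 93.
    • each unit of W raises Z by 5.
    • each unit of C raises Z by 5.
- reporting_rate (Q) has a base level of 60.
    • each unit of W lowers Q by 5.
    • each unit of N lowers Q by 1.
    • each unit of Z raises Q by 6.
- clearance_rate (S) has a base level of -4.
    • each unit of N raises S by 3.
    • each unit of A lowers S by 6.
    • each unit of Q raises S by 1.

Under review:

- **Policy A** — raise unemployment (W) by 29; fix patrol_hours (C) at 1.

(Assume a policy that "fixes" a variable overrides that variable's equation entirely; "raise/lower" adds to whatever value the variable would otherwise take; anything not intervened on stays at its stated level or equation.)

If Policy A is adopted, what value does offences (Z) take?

Policy A (W + 29, C := 1):
  W = 62 + 29 = 91
  N = 134
  C = 1
  Z = 93 + 5·91 + 5·1 = 553

553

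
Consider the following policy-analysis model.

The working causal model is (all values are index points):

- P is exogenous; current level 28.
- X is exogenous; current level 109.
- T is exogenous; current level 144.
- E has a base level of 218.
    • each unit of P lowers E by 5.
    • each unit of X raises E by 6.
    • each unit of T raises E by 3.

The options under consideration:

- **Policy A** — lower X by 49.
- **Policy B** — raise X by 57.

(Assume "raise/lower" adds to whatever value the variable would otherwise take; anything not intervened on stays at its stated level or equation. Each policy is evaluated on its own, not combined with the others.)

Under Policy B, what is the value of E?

Policy B (X + 57):
  P = 28
  X = 109 + 57 = 166
  T = 144
  E = 218 − 5·28 + 6·166 + 3·144 = 1506

1506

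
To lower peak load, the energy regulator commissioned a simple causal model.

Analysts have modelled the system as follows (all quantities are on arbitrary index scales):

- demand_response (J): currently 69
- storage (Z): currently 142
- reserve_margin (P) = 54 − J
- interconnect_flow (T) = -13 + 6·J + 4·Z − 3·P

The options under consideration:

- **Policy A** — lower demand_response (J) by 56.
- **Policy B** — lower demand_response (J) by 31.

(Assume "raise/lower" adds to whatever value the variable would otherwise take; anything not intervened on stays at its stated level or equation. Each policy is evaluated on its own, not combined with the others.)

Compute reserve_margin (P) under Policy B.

Policy B (J − 31):
  J = 69 − 31 = 38
  P = 54 − 38 = 16

16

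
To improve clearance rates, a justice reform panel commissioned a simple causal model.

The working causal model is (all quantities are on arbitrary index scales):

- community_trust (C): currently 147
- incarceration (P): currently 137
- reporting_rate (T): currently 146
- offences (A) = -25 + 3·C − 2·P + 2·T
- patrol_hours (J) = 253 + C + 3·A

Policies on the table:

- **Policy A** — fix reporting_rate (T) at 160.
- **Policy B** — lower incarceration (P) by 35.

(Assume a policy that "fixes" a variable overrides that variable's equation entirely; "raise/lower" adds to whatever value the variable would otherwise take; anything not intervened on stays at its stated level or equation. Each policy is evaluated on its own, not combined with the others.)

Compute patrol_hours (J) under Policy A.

1786

Policy A (T := 160):
  C = 147
  P = 137
  T = 160
  A = -25 + 3·147 − 2·137 + 2·160 = 462
  J = 253 + 147 + 3·462 = 1786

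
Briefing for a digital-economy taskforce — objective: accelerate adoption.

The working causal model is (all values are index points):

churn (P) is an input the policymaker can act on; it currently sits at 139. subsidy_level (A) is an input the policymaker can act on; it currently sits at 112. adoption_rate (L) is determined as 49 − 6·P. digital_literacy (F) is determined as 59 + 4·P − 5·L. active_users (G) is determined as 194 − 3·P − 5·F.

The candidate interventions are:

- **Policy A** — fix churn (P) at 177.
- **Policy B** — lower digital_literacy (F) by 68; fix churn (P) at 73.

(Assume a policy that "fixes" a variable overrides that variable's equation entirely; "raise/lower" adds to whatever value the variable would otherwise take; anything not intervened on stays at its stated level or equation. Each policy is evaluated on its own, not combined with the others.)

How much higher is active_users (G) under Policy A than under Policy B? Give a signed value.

Policy A (P := 177):
  P = 177
  L = 49 − 6·177 = -1013
  F = 59 + 4·177 − 5·(-1013) = 5832
  G = 194 − 3·177 − 5·5832 = -29497
Policy B (F − 68, P := 73):
  P = 73
  L = 49 − 6·73 = -389
  F = 59 + 4·73 − 5·(-389) (−68 from intervention) = 2228
  G = 194 − 3·73 − 5·2228 = -11165
G: -29497 − (-11165) = -18332

-18332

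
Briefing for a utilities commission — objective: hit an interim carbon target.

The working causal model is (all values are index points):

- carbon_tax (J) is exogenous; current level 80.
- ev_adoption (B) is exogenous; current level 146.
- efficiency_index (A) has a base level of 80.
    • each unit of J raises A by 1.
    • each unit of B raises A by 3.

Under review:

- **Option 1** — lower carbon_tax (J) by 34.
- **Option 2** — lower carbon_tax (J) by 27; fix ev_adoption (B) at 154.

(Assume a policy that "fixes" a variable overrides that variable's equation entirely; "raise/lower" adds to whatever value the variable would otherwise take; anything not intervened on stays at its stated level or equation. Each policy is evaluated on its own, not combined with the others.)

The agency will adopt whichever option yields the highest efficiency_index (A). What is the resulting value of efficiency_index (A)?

595

Option 1 (J − 34):
  J = 80 − 34 = 46
  B = 146
  A = 80 + 46 + 3·146 = 564
Option 2 (J − 27, B := 154):
  J = 80 − 27 = 53
  B = 154
  A = 80 + 53 + 3·154 = 595
Comparing — Option 1: A=564, Option 2: A=595. Highest is 595 (Option 2).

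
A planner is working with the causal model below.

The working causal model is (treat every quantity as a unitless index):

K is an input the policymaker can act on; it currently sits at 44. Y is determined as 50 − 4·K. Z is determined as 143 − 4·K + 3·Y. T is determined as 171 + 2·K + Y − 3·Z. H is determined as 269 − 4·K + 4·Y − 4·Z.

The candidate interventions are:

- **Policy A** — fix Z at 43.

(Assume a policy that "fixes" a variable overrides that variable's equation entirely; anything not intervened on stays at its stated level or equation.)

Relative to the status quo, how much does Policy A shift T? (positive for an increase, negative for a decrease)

Baseline:
  K = 44
  Y = 50 − 4·44 = -126
  Z = 143 − 4·44 + 3·(-126) = -411
  T = 171 + 2·44 + (-126) − 3·(-411) = 1366
Policy A (Z := 43):
  K = 44
  Y = 50 − 4·44 = -126
  Z = 43
  T = 171 + 2·44 + (-126) − 3·43 = 4
Change in T: 4 − 1366 = -1362

-1362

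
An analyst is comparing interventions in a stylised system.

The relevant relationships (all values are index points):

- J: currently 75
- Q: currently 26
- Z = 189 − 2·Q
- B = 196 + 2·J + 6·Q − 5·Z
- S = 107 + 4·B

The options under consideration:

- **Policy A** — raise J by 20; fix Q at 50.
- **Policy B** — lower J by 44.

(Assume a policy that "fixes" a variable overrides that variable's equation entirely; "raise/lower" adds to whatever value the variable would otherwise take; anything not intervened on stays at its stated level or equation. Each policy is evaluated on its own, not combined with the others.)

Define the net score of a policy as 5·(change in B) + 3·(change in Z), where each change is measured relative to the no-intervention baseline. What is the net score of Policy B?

Baseline:
  J = 75
  Q = 26
  Z = 189 − 2·26 = 137
  B = 196 + 2·75 + 6·26 − 5·137 = -183
Policy B (J − 44):
  J = 75 − 44 = 31
  Q = 26
  Z = 189 − 2·26 = 137
  B = 196 + 2·31 + 6·26 − 5·137 = -271
ΔB = -271 − (-183) = -88; ΔZ = 137 − 137 = 0
Score = 5·(-88) + 3·0 = -440

-440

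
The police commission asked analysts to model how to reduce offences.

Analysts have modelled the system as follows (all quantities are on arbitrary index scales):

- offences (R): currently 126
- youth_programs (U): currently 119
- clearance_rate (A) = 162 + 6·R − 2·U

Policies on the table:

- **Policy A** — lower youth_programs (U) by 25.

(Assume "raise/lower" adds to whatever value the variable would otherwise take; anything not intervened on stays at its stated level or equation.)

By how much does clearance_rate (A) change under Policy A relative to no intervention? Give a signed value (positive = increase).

Baseline:
  R = 126
  U = 119
  A = 162 + 6·126 − 2·119 = 680
Policy A (U − 25):
  R = 126
  U = 119 − 25 = 94
  A = 162 + 6·126 − 2·94 = 730
Change in A: 730 − 680 = 50

50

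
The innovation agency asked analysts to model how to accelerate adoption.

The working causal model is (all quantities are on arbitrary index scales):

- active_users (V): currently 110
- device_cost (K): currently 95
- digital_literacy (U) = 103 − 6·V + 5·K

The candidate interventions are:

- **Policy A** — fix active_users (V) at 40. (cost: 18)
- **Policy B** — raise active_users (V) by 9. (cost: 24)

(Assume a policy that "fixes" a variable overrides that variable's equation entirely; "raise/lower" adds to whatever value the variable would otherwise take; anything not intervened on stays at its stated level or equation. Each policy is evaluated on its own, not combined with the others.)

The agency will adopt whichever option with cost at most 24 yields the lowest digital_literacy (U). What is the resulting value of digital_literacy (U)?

-136

Policy A (V := 40):
  V = 40
  K = 95
  U = 103 − 6·40 + 5·95 = 338
Policy B (V + 9):
  V = 110 + 9 = 119
  K = 95
  U = 103 − 6·119 + 5·95 = -136
Comparing — Policy A: U=338, Policy B: U=-136. Lowest is -136 (Policy B).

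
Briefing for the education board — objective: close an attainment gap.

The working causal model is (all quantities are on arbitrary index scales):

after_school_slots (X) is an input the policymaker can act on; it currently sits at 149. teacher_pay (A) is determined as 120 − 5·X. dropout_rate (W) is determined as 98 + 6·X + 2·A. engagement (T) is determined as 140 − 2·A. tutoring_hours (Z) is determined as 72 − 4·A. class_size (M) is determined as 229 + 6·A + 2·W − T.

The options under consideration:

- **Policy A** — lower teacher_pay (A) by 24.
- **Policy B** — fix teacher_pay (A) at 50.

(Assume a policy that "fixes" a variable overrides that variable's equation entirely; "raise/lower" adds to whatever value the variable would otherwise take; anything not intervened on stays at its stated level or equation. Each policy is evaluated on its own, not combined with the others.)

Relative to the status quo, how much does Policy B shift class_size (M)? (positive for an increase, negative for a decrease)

Baseline:
  X = 149
  A = 120 − 5·149 = -625
  W = 98 + 6·149 + 2·(-625) = -258
  T = 140 − 2·(-625) = 1390
  M = 229 + 6·(-625) + 2·(-258) − 1390 = -5427
Policy B (A := 50):
  X = 149
  A = 50
  W = 98 + 6·149 + 2·50 = 1092
  T = 140 − 2·50 = 40
  M = 229 + 6·50 + 2·1092 − 40 = 2673
Change in M: 2673 − (-5427) = 8100

8100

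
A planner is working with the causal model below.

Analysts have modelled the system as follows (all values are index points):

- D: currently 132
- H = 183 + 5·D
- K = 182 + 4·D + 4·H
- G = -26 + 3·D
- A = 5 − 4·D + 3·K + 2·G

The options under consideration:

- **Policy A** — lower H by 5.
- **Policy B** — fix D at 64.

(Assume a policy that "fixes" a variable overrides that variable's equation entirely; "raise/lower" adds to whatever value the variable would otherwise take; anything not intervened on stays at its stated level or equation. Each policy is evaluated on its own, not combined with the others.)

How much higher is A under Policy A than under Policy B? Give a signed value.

Policy A (H − 5):
  D = 132
  H = 183 + 5·132 (−5 from intervention) = 838
  K = 182 + 4·132 + 4·838 = 4062
  G = -26 + 3·132 = 370
  A = 5 − 4·132 + 3·4062 + 2·370 = 12403
Policy B (D := 64):
  D = 64
  H = 183 + 5·64 = 503
  K = 182 + 4·64 + 4·503 = 2450
  G = -26 + 3·64 = 166
  A = 5 − 4·64 + 3·2450 + 2·166 = 7431
A: 12403 − 7431 = 4972

4972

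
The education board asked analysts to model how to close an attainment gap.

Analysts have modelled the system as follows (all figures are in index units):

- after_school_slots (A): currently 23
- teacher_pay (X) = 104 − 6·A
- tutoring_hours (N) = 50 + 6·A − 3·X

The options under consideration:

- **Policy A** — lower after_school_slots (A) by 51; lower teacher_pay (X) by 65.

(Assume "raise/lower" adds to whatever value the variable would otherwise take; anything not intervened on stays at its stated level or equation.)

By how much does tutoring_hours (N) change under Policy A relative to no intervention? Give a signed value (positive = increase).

-1029

Baseline:
  A = 23
  X = 104 − 6·23 = -34
  N = 50 + 6·23 − 3·(-34) = 290
Policy A (A − 51, X − 65):
  A = 23 − 51 = -28
  X = 104 − 6·(-28) (−65 from intervention) = 207
  N = 50 + 6·(-28) − 3·207 = -739
Change in N: -739 − 290 = -1029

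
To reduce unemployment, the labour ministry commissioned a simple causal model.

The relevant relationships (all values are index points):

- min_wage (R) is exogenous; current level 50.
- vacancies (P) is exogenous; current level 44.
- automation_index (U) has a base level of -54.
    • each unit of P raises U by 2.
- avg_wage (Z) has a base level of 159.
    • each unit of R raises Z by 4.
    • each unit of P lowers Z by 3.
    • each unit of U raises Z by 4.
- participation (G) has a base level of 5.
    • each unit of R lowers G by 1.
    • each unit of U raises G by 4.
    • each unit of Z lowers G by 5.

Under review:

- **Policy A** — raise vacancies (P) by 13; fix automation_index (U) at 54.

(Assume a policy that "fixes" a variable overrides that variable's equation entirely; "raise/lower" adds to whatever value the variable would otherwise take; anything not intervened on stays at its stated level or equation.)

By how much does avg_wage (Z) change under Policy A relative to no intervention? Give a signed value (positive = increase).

Baseline:
  R = 50
  P = 44
  U = -54 + 2·44 = 34
  Z = 159 + 4·50 − 3·44 + 4·34 = 363
Policy A (P + 13, U := 54):
  R = 50
  P = 44 + 13 = 57
  U = 54
  Z = 159 + 4·50 − 3·57 + 4·54 = 404
Change in Z: 404 − 363 = 41

41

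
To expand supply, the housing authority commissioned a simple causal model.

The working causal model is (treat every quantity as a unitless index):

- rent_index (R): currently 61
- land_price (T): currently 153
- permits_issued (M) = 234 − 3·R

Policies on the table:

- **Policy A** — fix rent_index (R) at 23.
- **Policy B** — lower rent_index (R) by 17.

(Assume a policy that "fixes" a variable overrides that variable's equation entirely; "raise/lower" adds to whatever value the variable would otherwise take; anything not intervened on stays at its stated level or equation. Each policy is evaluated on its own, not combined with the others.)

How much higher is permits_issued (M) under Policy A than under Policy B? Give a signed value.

Policy A (R := 23):
  R = 23
  M = 234 − 3·23 = 165
Policy B (R − 17):
  R = 61 − 17 = 44
  M = 234 − 3·44 = 102
M: 165 − 102 = 63

63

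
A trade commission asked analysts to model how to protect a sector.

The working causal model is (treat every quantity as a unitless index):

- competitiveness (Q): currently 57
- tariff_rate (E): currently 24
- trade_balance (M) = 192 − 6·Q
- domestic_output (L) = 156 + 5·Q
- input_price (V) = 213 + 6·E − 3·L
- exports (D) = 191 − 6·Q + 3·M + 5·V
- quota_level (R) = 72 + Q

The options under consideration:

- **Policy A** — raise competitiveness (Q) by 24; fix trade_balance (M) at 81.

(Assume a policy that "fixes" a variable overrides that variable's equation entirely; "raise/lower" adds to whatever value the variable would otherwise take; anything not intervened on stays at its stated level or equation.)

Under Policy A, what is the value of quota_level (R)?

Policy A (Q + 24, M := 81):
  Q = 57 + 24 = 81
  R = 72 + 81 = 153

153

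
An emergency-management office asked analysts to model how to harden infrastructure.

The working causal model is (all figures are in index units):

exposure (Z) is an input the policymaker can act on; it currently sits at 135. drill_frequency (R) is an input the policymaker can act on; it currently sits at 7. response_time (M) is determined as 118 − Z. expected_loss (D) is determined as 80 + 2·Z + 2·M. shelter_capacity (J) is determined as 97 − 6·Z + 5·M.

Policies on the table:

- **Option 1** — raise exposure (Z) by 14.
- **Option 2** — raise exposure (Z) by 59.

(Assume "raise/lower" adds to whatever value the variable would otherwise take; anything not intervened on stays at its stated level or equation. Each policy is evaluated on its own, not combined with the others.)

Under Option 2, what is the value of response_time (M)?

Option 2 (Z + 59):
  Z = 135 + 59 = 194
  M = 118 − 194 = -76

-76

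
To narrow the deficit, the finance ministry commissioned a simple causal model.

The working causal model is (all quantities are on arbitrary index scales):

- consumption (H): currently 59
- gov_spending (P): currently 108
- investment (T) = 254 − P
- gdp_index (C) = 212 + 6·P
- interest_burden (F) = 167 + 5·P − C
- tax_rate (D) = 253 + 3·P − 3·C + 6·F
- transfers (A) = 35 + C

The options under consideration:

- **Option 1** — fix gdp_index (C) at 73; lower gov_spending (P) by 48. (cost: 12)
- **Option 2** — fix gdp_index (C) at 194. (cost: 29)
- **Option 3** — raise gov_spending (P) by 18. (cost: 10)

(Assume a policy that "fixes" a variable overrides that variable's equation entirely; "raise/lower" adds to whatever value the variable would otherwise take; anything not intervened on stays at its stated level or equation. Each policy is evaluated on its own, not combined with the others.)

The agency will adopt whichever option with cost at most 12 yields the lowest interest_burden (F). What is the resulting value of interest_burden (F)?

Option 1 (C := 73, P − 48):
  P = 108 − 48 = 60
  C = 73
  F = 167 + 5·60 − 73 = 394
Option 3 (P + 18):
  P = 108 + 18 = 126
  C = 212 + 6·126 = 968
  F = 167 + 5·126 − 968 = -171
Comparing — Option 1: F=394, Option 3: F=-171. Lowest is -171 (Option 3).

-171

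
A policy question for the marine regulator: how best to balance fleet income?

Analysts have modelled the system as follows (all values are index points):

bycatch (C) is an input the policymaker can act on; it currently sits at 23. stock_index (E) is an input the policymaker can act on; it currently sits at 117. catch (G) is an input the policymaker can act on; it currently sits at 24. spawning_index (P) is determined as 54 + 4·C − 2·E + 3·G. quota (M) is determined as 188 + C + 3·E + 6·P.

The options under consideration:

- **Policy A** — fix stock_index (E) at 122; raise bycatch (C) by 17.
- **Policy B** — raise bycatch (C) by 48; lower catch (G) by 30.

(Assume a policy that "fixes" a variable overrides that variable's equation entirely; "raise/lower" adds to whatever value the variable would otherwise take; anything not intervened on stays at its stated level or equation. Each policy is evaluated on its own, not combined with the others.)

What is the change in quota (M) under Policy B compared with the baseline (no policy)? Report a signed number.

660

Baseline:
  C = 23
  E = 117
  G = 24
  P = 54 + 4·23 − 2·117 + 3·24 = -16
  M = 188 + 23 + 3·117 + 6·(-16) = 466
Policy B (C + 48, G − 30):
  C = 23 + 48 = 71
  E = 117
  G = 24 − 30 = -6
  P = 54 + 4·71 − 2·117 + 3·(-6) = 86
  M = 188 + 71 + 3·117 + 6·86 = 1126
Change in M: 1126 − 466 = 660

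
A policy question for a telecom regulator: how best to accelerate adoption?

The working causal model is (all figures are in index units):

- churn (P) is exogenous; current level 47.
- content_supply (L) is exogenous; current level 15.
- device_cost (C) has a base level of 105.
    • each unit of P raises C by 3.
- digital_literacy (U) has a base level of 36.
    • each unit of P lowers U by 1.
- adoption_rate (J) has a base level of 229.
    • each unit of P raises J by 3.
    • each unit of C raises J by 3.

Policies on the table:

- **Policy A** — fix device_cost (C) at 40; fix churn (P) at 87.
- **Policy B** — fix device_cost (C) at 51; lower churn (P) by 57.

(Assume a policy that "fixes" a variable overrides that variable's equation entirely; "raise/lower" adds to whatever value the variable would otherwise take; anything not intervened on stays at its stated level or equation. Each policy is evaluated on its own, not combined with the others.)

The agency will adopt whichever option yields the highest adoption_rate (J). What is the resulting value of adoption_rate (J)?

610

Policy A (C := 40, P := 87):
  P = 87
  C = 40
  J = 229 + 3·87 + 3·40 = 610
Policy B (C := 51, P − 57):
  P = 47 − 57 = -10
  C = 51
  J = 229 + 3·(-10) + 3·51 = 352
Comparing — Policy A: J=610, Policy B: J=352. Highest is 610 (Policy A).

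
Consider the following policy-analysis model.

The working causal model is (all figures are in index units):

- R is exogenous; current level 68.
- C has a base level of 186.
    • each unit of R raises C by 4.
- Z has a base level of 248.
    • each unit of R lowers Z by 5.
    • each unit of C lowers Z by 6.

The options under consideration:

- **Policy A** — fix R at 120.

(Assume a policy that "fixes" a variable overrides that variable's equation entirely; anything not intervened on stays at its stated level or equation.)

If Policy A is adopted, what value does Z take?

Policy A (R := 120):
  R = 120
  C = 186 + 4·120 = 666
  Z = 248 − 5·120 − 6·666 = -4348

-4348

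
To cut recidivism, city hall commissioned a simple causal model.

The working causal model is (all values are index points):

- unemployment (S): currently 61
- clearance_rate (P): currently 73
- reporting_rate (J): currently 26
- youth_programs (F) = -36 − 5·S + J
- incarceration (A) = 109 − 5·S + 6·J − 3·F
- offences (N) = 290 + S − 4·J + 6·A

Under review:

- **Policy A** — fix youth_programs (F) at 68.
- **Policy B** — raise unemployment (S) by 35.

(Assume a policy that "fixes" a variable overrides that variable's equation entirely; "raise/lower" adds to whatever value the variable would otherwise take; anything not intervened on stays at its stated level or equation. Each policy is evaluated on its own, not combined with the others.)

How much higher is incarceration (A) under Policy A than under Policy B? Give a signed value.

-1499

Policy A (F := 68):
  S = 61
  J = 26
  F = 68
  A = 109 − 5·61 + 6·26 − 3·68 = -244
Policy B (S + 35):
  S = 61 + 35 = 96
  J = 26
  F = -36 − 5·96 + 26 = -490
  A = 109 − 5·96 + 6·26 − 3·(-490) = 1255
A: -244 − 1255 = -1499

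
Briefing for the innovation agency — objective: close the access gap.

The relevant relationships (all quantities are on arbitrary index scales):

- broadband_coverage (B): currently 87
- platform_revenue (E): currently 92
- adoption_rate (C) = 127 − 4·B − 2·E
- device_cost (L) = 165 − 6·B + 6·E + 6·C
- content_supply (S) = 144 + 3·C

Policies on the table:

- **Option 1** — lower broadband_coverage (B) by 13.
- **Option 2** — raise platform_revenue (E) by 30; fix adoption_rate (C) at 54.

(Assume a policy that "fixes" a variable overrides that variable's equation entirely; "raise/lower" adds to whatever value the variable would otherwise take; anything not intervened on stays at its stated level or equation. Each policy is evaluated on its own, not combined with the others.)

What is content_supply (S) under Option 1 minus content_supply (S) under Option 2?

-1221

Option 1 (B − 13):
  B = 87 − 13 = 74
  E = 92
  C = 127 − 4·74 − 2·92 = -353
  S = 144 + 3·(-353) = -915
Option 2 (E + 30, C := 54):
  B = 87
  E = 92 + 30 = 122
  C = 54
  S = 144 + 3·54 = 306
S: -915 − 306 = -1221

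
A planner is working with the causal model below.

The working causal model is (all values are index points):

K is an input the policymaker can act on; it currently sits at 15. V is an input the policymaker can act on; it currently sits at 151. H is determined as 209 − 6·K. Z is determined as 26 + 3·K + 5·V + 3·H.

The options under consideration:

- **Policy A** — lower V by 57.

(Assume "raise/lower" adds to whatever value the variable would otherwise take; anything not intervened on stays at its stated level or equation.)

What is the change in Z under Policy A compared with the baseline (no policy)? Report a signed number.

Baseline:
  K = 15
  V = 151
  H = 209 − 6·15 = 119
  Z = 26 + 3·15 + 5·151 + 3·119 = 1183
Policy A (V − 57):
  K = 15
  V = 151 − 57 = 94
  H = 209 − 6·15 = 119
  Z = 26 + 3·15 + 5·94 + 3·119 = 898
Change in Z: 898 − 1183 = -285

-285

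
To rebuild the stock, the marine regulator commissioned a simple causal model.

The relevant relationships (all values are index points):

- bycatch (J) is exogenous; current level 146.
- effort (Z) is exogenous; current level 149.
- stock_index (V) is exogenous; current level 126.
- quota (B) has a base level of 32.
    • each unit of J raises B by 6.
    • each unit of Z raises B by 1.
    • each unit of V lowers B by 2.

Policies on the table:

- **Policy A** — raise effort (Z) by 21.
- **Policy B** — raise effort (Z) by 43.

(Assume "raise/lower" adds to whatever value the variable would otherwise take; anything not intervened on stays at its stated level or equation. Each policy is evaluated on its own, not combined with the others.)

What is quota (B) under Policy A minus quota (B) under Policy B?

Policy A (Z + 21):
  J = 146
  Z = 149 + 21 = 170
  V = 126
  B = 32 + 6·146 + 170 − 2·126 = 826
Policy B (Z + 43):
  J = 146
  Z = 149 + 43 = 192
  V = 126
  B = 32 + 6·146 + 192 − 2·126 = 848
B: 826 − 848 = -22

-22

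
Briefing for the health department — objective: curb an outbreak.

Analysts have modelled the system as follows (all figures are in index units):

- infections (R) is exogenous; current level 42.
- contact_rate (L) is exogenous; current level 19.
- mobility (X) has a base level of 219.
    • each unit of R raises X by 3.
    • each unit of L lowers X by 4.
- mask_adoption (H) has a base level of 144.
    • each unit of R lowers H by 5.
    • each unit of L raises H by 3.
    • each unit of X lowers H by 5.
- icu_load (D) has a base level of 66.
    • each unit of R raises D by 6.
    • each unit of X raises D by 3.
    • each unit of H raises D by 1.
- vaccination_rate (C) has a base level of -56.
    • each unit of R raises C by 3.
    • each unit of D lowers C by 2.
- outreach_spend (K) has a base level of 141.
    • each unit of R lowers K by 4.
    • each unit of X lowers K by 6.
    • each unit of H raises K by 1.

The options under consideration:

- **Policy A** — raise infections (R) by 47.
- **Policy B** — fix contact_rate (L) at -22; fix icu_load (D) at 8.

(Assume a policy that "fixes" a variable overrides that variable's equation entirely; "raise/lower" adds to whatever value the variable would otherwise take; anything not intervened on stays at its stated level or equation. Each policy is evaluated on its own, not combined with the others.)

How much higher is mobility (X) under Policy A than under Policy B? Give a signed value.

Policy A (R + 47):
  R = 42 + 47 = 89
  L = 19
  X = 219 + 3·89 − 4·19 = 410
Policy B (L := -22, D := 8):
  R = 42
  L = -22
  X = 219 + 3·42 − 4·(-22) = 433
X: 410 − 433 = -23

-23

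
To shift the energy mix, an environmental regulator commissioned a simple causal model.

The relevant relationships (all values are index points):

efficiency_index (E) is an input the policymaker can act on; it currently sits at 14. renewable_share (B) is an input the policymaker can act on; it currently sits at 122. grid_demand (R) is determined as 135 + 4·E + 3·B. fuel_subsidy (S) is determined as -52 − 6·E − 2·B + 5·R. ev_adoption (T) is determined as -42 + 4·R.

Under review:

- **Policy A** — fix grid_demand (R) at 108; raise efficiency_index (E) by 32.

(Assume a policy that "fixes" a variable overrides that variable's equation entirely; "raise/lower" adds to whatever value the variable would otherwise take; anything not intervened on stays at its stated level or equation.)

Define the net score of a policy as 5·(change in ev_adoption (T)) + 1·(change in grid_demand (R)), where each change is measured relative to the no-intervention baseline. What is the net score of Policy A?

Baseline:
  E = 14
  B = 122
  R = 135 + 4·14 + 3·122 = 557
  T = -42 + 4·557 = 2186
Policy A (R := 108, E + 32):
  E = 14 + 32 = 46
  B = 122
  R = 108
  T = -42 + 4·108 = 390
ΔT = 390 − 2186 = -1796; ΔR = 108 − 557 = -449
Score = 5·(-1796) + 1·(-449) = -9429

-9429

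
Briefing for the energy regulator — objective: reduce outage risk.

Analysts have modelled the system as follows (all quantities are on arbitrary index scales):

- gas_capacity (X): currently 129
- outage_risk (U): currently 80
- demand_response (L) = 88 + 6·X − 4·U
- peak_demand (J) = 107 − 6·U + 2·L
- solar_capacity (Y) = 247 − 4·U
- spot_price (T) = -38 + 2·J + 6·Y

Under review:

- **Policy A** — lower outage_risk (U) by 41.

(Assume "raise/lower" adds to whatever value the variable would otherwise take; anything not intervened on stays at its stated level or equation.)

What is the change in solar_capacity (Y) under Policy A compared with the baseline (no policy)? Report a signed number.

Baseline:
  U = 80
  Y = 247 − 4·80 = -73
Policy A (U − 41):
  U = 80 − 41 = 39
  Y = 247 − 4·39 = 91
Change in Y: 91 − (-73) = 164

164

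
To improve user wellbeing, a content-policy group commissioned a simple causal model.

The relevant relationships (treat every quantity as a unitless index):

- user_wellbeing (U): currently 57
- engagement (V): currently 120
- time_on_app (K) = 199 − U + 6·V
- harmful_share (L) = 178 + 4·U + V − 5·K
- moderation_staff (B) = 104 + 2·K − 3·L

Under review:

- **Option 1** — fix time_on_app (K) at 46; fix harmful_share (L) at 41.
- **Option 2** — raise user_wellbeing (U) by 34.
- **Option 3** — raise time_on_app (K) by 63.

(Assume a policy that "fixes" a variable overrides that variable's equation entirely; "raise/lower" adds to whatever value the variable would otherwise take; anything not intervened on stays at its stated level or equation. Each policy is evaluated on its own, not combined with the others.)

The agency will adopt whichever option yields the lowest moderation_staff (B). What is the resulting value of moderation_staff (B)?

Option 1 (K := 46, L := 41):
  U = 57
  V = 120
  K = 46
  L = 41
  B = 104 + 2·46 − 3·41 = 73
Option 2 (U + 34):
  U = 57 + 34 = 91
  V = 120
  K = 199 − 91 + 6·120 = 828
  L = 178 + 4·91 + 120 − 5·828 = -3478
  B = 104 + 2·828 − 3·(-3478) = 12194
Option 3 (K + 63):
  U = 57
  V = 120
  K = 199 − 57 + 6·120 (+63 from intervention) = 925
  L = 178 + 4·57 + 120 − 5·925 = -4099
  B = 104 + 2·925 − 3·(-4099) = 14251
Comparing — Option 1: B=73, Option 2: B=12194, Option 3: B=14251. Lowest is 73 (Option 1).

73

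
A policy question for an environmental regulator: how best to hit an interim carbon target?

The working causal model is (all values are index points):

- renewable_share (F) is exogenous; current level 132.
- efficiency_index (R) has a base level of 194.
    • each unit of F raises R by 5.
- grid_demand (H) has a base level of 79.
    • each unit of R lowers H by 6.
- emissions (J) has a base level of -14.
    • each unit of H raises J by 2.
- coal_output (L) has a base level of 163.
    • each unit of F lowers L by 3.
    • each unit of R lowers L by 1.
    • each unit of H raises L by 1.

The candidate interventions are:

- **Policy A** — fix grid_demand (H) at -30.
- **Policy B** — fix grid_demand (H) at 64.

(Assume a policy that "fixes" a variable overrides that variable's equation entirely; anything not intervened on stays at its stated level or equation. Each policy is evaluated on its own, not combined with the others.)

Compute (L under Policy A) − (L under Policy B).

Policy A (H := -30):
  F = 132
  R = 194 + 5·132 = 854
  H = -30
  L = 163 − 3·132 − 854 + (-30) = -1117
Policy B (H := 64):
  F = 132
  R = 194 + 5·132 = 854
  H = 64
  L = 163 − 3·132 − 854 + 64 = -1023
L: -1117 − (-1023) = -94

-94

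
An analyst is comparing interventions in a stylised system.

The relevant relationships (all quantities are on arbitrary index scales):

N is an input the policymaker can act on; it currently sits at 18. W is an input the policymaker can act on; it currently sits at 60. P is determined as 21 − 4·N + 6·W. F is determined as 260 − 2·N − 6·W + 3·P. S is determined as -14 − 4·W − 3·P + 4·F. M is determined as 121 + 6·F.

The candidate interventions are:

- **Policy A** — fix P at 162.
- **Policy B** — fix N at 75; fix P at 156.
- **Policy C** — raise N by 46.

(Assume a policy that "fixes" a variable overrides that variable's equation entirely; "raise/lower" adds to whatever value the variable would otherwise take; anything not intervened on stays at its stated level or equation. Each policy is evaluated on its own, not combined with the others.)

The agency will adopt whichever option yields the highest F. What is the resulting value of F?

350

Policy A (P := 162):
  N = 18
  W = 60
  P = 162
  F = 260 − 2·18 − 6·60 + 3·162 = 350
Policy B (N := 75, P := 156):
  N = 75
  W = 60
  P = 156
  F = 260 − 2·75 − 6·60 + 3·156 = 218
Policy C (N + 46):
  N = 18 + 46 = 64
  W = 60
  P = 21 − 4·64 + 6·60 = 125
  F = 260 − 2·64 − 6·60 + 3·125 = 147
Comparing — Policy A: F=350, Policy B: F=218, Policy C: F=147. Highest is 350 (Policy A).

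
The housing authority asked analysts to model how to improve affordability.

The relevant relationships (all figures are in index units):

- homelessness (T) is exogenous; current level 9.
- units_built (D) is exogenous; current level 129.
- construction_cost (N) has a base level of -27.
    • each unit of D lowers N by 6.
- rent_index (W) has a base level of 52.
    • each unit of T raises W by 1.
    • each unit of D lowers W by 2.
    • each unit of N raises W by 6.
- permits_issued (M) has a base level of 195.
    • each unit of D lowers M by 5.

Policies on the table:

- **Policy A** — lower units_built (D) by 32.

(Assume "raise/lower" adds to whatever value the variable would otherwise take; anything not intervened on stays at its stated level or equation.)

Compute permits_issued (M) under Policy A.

-290

Policy A (D − 32):
  D = 129 − 32 = 97
  M = 195 − 5·97 = -290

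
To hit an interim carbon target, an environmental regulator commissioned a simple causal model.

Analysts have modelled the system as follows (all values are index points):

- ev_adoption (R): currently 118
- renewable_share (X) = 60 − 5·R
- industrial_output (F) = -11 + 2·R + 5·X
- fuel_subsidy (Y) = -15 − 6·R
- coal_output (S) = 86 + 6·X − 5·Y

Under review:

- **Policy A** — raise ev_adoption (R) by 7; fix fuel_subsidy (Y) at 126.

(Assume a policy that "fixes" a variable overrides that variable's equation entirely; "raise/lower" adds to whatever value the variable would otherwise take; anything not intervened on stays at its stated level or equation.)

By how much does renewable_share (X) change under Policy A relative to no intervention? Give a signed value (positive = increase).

-35

Baseline:
  R = 118
  X = 60 − 5·118 = -530
Policy A (R + 7, Y := 126):
  R = 118 + 7 = 125
  X = 60 − 5·125 = -565
Change in X: -565 − (-530) = -35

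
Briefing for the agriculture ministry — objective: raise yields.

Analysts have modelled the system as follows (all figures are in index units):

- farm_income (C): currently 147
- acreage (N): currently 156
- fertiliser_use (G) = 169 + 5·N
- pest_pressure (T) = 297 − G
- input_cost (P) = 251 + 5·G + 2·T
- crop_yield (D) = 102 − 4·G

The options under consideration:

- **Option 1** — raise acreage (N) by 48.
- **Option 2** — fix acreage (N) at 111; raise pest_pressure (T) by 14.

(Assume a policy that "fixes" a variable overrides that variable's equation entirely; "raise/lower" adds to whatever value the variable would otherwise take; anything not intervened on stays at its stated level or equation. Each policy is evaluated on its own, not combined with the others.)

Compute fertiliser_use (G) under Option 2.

Option 2 (N := 111, T + 14):
  N = 111
  G = 169 + 5·111 = 724

724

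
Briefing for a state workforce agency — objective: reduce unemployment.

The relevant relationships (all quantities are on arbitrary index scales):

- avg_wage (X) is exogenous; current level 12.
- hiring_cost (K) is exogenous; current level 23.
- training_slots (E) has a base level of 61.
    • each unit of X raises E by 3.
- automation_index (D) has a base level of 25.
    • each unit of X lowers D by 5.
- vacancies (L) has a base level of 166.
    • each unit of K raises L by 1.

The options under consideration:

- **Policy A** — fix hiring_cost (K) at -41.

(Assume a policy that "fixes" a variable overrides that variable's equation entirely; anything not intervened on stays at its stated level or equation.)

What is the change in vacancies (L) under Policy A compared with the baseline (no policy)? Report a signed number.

Baseline:
  K = 23
  L = 166 + 23 = 189
Policy A (K := -41):
  K = -41
  L = 166 + (-41) = 125
Change in L: 125 − 189 = -64

-64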